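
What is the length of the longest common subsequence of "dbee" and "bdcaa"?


LCS of "dbee" and "bdcaa"
DP table:
           b    d    c    a    a
      0    0    0    0    0    0
  d   0    0    1    1    1    1
  b   0    1    1    1    1    1
  e   0    1    1    1    1    1
  e   0    1    1    1    1    1
LCS length = dp[4][5] = 1

1


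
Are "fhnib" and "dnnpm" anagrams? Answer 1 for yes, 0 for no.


Strings: "fhnib", "dnnpm"
Sorted first:  bfhin
Sorted second: dmnnp
Differ at position 0: 'b' vs 'd' => not anagrams

0


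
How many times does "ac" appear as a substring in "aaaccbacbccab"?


Searching for "ac" in "aaaccbacbccab"
Scanning each position:
  Position 0: "aa" => no
  Position 1: "aa" => no
  Position 2: "ac" => MATCH
  Position 3: "cc" => no
  Position 4: "cb" => no
  Position 5: "ba" => no
  Position 6: "ac" => MATCH
  Position 7: "cb" => no
  Position 8: "bc" => no
  Position 9: "cc" => no
  Position 10: "ca" => no
  Position 11: "ab" => no
Total occurrences: 2

2


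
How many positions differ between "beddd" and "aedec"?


Comparing "beddd" and "aedec" position by position:
  Position 0: 'b' vs 'a' => DIFFER
  Position 1: 'e' vs 'e' => same
  Position 2: 'd' vs 'd' => same
  Position 3: 'd' vs 'e' => DIFFER
  Position 4: 'd' vs 'c' => DIFFER
Positions that differ: 3

3


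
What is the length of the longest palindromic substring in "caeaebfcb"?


Input: "caeaebfcb"
Checking substrings for palindromes:
  [1:4] "aea" (len 3) => palindrome
  [2:5] "eae" (len 3) => palindrome
Longest palindromic substring: "aea" with length 3

3


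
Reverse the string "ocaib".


Input: ocaib
Reading characters right to left:
  Position 4: 'b'
  Position 3: 'i'
  Position 2: 'a'
  Position 1: 'c'
  Position 0: 'o'
Reversed: biaco

biaco


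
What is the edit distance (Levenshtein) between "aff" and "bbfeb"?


Computing edit distance: "aff" -> "bbfeb"
DP table:
           b    b    f    e    b
      0    1    2    3    4    5
  a   1    1    2    3    4    5
  f   2    2    2    2    3    4
  f   3    3    3    2    3    4
Edit distance = dp[3][5] = 4

4


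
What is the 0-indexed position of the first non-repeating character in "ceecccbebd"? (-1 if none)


Input: ceecccbebd
Character frequencies:
  'b': 2
  'c': 4
  'd': 1
  'e': 3
Scanning left to right for freq == 1:
  Position 0 ('c'): freq=4, skip
  Position 1 ('e'): freq=3, skip
  Position 2 ('e'): freq=3, skip
  Position 3 ('c'): freq=4, skip
  Position 4 ('c'): freq=4, skip
  Position 5 ('c'): freq=4, skip
  Position 6 ('b'): freq=2, skip
  Position 7 ('e'): freq=3, skip
  Position 8 ('b'): freq=2, skip
  Position 9 ('d'): unique! => answer = 9

9


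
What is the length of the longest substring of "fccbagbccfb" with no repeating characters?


Input: "fccbagbccfb"
Sliding window (track last position of each char):
  Position 0 ('f'): window [0,0] length 1 -- new best
  Position 1 ('c'): window [0,1] length 2 -- new best
  Position 2 ('c'): repeat (last at 1), move window start to 2
  Position 2 ('c'): window [2,2] length 1
  Position 3 ('b'): window [2,3] length 2
  Position 4 ('a'): window [2,4] length 3 -- new best
  Position 5 ('g'): window [2,5] length 4 -- new best
  Position 6 ('b'): repeat (last at 3), move window start to 4
  Position 6 ('b'): window [4,6] length 3
  Position 7 ('c'): window [4,7] length 4
  Position 8 ('c'): repeat (last at 7), move window start to 8
  Position 8 ('c'): window [8,8] length 1
  Position 9 ('f'): window [8,9] length 2
  Position 10 ('b'): window [8,10] length 3
Longest substring with no repeats: "cbag" with length 4

4


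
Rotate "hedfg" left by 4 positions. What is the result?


Input: "hedfg", rotate left by 4
First 4 characters: "hedf"
Remaining characters: "g"
Concatenate remaining + first: "g" + "hedf" = "ghedf"

ghedf


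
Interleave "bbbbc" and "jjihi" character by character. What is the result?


Interleaving "bbbbc" and "jjihi":
  Position 0: 'b' from first, 'j' from second => "bj"
  Position 1: 'b' from first, 'j' from second => "bj"
  Position 2: 'b' from first, 'i' from second => "bi"
  Position 3: 'b' from first, 'h' from second => "bh"
  Position 4: 'c' from first, 'i' from second => "ci"
Result: bjbjbibhci

bjbjbibhci


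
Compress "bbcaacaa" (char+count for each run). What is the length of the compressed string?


Input: bbcaacaa
Runs:
  'b' x 2 => "b2"
  'c' x 1 => "c1"
  'a' x 2 => "a2"
  'c' x 1 => "c1"
  'a' x 2 => "a2"
Compressed: "b2c1a2c1a2"
Compressed length: 10

10


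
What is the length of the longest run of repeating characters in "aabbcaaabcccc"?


Input: "aabbcaaabcccc"
Scanning for longest run:
  Position 1 ('a'): continues run of 'a', length=2
  Position 2 ('b'): new char, reset run to 1
  Position 3 ('b'): continues run of 'b', length=2
  Position 4 ('c'): new char, reset run to 1
  Position 5 ('a'): new char, reset run to 1
  Position 6 ('a'): continues run of 'a', length=2
  Position 7 ('a'): continues run of 'a', length=3
  Position 8 ('b'): new char, reset run to 1
  Position 9 ('c'): new char, reset run to 1
  Position 10 ('c'): continues run of 'c', length=2
  Position 11 ('c'): continues run of 'c', length=3
  Position 12 ('c'): continues run of 'c', length=4
Longest run: 'c' with length 4

4


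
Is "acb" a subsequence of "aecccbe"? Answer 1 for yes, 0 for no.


Check if "acb" is a subsequence of "aecccbe"
Greedy scan:
  Position 0 ('a'): matches sub[0] = 'a'
  Position 1 ('e'): no match needed
  Position 2 ('c'): matches sub[1] = 'c'
  Position 3 ('c'): no match needed
  Position 4 ('c'): no match needed
  Position 5 ('b'): matches sub[2] = 'b'
  Position 6 ('e'): no match needed
All 3 characters matched => is a subsequence

1


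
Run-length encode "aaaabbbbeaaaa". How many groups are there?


Input: aaaabbbbeaaaa
Scanning for consecutive runs:
  Group 1: 'a' x 4 (positions 0-3)
  Group 2: 'b' x 4 (positions 4-7)
  Group 3: 'e' x 1 (positions 8-8)
  Group 4: 'a' x 4 (positions 9-12)
Total groups: 4

4


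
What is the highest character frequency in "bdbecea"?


Input: bdbecea
Character counts:
  'a': 1
  'b': 2
  'c': 1
  'd': 1
  'e': 2
Maximum frequency: 2

2


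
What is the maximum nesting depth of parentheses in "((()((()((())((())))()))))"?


Input: "((()((()((())((())))()))))"
Tracking depth:
  Position 0 '(': depth becomes 1
  Position 1 '(': depth becomes 2
  Position 2 '(': depth becomes 3
  Position 3 ')': depth becomes 2
  Position 4 '(': depth becomes 3
  Position 5 '(': depth becomes 4
  Position 6 '(': depth becomes 5
  Position 7 ')': depth becomes 4
  Position 8 '(': depth becomes 5
  Position 9 '(': depth becomes 6
  Position 10 '(': depth becomes 7
  Position 11 ')': depth becomes 6
  Position 12 ')': depth becomes 5
  Position 13 '(': depth becomes 6
  Position 14 '(': depth becomes 7
  Position 15 '(': depth becomes 8
  Position 16 ')': depth becomes 7
  Position 17 ')': depth becomes 6
  Position 18 ')': depth becomes 5
  Position 19 ')': depth becomes 4
  Position 20 '(': depth becomes 5
  Position 21 ')': depth becomes 4
  Position 22 ')': depth becomes 3
  Position 23 ')': depth becomes 2
  Position 24 ')': depth becomes 1
  Position 25 ')': depth becomes 0
Maximum depth reached: 8

8


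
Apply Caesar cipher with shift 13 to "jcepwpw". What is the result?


Caesar cipher: shift "jcepwpw" by 13
  'j' (pos 9) + 13 = pos 22 = 'w'
  'c' (pos 2) + 13 = pos 15 = 'p'
  'e' (pos 4) + 13 = pos 17 = 'r'
  'p' (pos 15) + 13 = pos 2 = 'c'
  'w' (pos 22) + 13 = pos 9 = 'j'
  'p' (pos 15) + 13 = pos 2 = 'c'
  'w' (pos 22) + 13 = pos 9 = 'j'
Result: wprcjcj

wprcjcj


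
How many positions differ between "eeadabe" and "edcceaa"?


Comparing "eeadabe" and "edcceaa" position by position:
  Position 0: 'e' vs 'e' => same
  Position 1: 'e' vs 'd' => DIFFER
  Position 2: 'a' vs 'c' => DIFFER
  Position 3: 'd' vs 'c' => DIFFER
  Position 4: 'a' vs 'e' => DIFFER
  Position 5: 'b' vs 'a' => DIFFER
  Position 6: 'e' vs 'a' => DIFFER
Positions that differ: 6

6


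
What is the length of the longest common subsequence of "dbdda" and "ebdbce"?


LCS of "dbdda" and "ebdbce"
DP table:
           e    b    d    b    c    e
      0    0    0    0    0    0    0
  d   0    0    0    1    1    1    1
  b   0    0    1    1    2    2    2
  d   0    0    1    2    2    2    2
  d   0    0    1    2    2    2    2
  a   0    0    1    2    2    2    2
LCS length = dp[5][6] = 2

2


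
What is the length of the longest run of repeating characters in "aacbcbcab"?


Input: "aacbcbcab"
Scanning for longest run:
  Position 1 ('a'): continues run of 'a', length=2
  Position 2 ('c'): new char, reset run to 1
  Position 3 ('b'): new char, reset run to 1
  Position 4 ('c'): new char, reset run to 1
  Position 5 ('b'): new char, reset run to 1
  Position 6 ('c'): new char, reset run to 1
  Position 7 ('a'): new char, reset run to 1
  Position 8 ('b'): new char, reset run to 1
Longest run: 'a' with length 2

2


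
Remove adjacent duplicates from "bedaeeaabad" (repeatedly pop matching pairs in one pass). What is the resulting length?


Input: bedaeeaabad
Stack-based adjacent duplicate removal:
  Read 'b': push. Stack: b
  Read 'e': push. Stack: be
  Read 'd': push. Stack: bed
  Read 'a': push. Stack: beda
  Read 'e': push. Stack: bedae
  Read 'e': matches stack top 'e' => pop. Stack: beda
  Read 'a': matches stack top 'a' => pop. Stack: bed
  Read 'a': push. Stack: beda
  Read 'b': push. Stack: bedab
  Read 'a': push. Stack: bedaba
  Read 'd': push. Stack: bedabad
Final stack: "bedabad" (length 7)

7


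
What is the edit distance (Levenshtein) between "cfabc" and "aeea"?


Computing edit distance: "cfabc" -> "aeea"
DP table:
           a    e    e    a
      0    1    2    3    4
  c   1    1    2    3    4
  f   2    2    2    3    4
  a   3    2    3    3    3
  b   4    3    3    4    4
  c   5    4    4    4    5
Edit distance = dp[5][4] = 5

5


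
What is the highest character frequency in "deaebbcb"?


Input: deaebbcb
Character counts:
  'a': 1
  'b': 3
  'c': 1
  'd': 1
  'e': 2
Maximum frequency: 3

3


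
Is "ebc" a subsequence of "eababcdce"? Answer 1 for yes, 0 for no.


Check if "ebc" is a subsequence of "eababcdce"
Greedy scan:
  Position 0 ('e'): matches sub[0] = 'e'
  Position 1 ('a'): no match needed
  Position 2 ('b'): matches sub[1] = 'b'
  Position 3 ('a'): no match needed
  Position 4 ('b'): no match needed
  Position 5 ('c'): matches sub[2] = 'c'
  Position 6 ('d'): no match needed
  Position 7 ('c'): no match needed
  Position 8 ('e'): no match needed
All 3 characters matched => is a subsequence

1


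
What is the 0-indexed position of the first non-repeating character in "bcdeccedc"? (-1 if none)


Input: bcdeccedc
Character frequencies:
  'b': 1
  'c': 4
  'd': 2
  'e': 2
Scanning left to right for freq == 1:
  Position 0 ('b'): unique! => answer = 0

0


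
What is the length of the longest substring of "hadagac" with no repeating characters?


Input: "hadagac"
Sliding window (track last position of each char):
  Position 0 ('h'): window [0,0] length 1 -- new best
  Position 1 ('a'): window [0,1] length 2 -- new best
  Position 2 ('d'): window [0,2] length 3 -- new best
  Position 3 ('a'): repeat (last at 1), move window start to 2
  Position 3 ('a'): window [2,3] length 2
  Position 4 ('g'): window [2,4] length 3
  Position 5 ('a'): repeat (last at 3), move window start to 4
  Position 5 ('a'): window [4,5] length 2
  Position 6 ('c'): window [4,6] length 3
Longest substring with no repeats: "had" with length 3

3


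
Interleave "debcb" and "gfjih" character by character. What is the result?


Interleaving "debcb" and "gfjih":
  Position 0: 'd' from first, 'g' from second => "dg"
  Position 1: 'e' from first, 'f' from second => "ef"
  Position 2: 'b' from first, 'j' from second => "bj"
  Position 3: 'c' from first, 'i' from second => "ci"
  Position 4: 'b' from first, 'h' from second => "bh"
Result: dgefbjcibh

dgefbjcibh


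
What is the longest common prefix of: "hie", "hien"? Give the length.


Words: hie, hien
  Position 0: all 'h' => match
  Position 1: all 'i' => match
  Position 2: all 'e' => match
LCP = "hie" (length 3)

3


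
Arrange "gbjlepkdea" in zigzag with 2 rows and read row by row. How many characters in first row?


Zigzag "gbjlepkdea" into 2 rows:
Placing characters:
  'g' => row 0
  'b' => row 1
  'j' => row 0
  'l' => row 1
  'e' => row 0
  'p' => row 1
  'k' => row 0
  'd' => row 1
  'e' => row 0
  'a' => row 1
Rows:
  Row 0: "gjeke"
  Row 1: "blpda"
First row length: 5

5


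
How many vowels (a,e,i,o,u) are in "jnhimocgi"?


Input: jnhimocgi
Checking each character:
  'j' at position 0: consonant
  'n' at position 1: consonant
  'h' at position 2: consonant
  'i' at position 3: vowel (running total: 1)
  'm' at position 4: consonant
  'o' at position 5: vowel (running total: 2)
  'c' at position 6: consonant
  'g' at position 7: consonant
  'i' at position 8: vowel (running total: 3)
Total vowels: 3

3


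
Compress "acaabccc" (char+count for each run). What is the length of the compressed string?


Input: acaabccc
Runs:
  'a' x 1 => "a1"
  'c' x 1 => "c1"
  'a' x 2 => "a2"
  'b' x 1 => "b1"
  'c' x 3 => "c3"
Compressed: "a1c1a2b1c3"
Compressed length: 10

10


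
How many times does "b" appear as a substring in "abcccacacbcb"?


Searching for "b" in "abcccacacbcb"
Scanning each position:
  Position 0: "a" => no
  Position 1: "b" => MATCH
  Position 2: "c" => no
  Position 3: "c" => no
  Position 4: "c" => no
  Position 5: "a" => no
  Position 6: "c" => no
  Position 7: "a" => no
  Position 8: "c" => no
  Position 9: "b" => MATCH
  Position 10: "c" => no
  Position 11: "b" => MATCH
Total occurrences: 3

3


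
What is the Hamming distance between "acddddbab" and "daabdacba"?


Comparing "acddddbab" and "daabdacba" position by position:
  Position 0: 'a' vs 'd' => differ
  Position 1: 'c' vs 'a' => differ
  Position 2: 'd' vs 'a' => differ
  Position 3: 'd' vs 'b' => differ
  Position 4: 'd' vs 'd' => same
  Position 5: 'd' vs 'a' => differ
  Position 6: 'b' vs 'c' => differ
  Position 7: 'a' vs 'b' => differ
  Position 8: 'b' vs 'a' => differ
Total differences (Hamming distance): 8

8


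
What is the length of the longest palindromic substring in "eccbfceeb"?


Input: "eccbfceeb"
Checking substrings for palindromes:
  [1:3] "cc" (len 2) => palindrome
  [6:8] "ee" (len 2) => palindrome
Longest palindromic substring: "cc" with length 2

2


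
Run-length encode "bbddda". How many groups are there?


Input: bbddda
Scanning for consecutive runs:
  Group 1: 'b' x 2 (positions 0-1)
  Group 2: 'd' x 3 (positions 2-4)
  Group 3: 'a' x 1 (positions 5-5)
Total groups: 3

3


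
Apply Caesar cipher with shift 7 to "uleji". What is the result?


Caesar cipher: shift "uleji" by 7
  'u' (pos 20) + 7 = pos 1 = 'b'
  'l' (pos 11) + 7 = pos 18 = 's'
  'e' (pos 4) + 7 = pos 11 = 'l'
  'j' (pos 9) + 7 = pos 16 = 'q'
  'i' (pos 8) + 7 = pos 15 = 'p'
Result: bslqp

bslqp


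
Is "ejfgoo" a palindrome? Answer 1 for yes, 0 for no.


Input: ejfgoo
Reversed: oogfje
  Compare pos 0 ('e') with pos 5 ('o'): MISMATCH
  Compare pos 1 ('j') with pos 4 ('o'): MISMATCH
  Compare pos 2 ('f') with pos 3 ('g'): MISMATCH
Result: not a palindrome

0


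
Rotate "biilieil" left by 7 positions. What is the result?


Input: "biilieil", rotate left by 7
First 7 characters: "biiliei"
Remaining characters: "l"
Concatenate remaining + first: "l" + "biiliei" = "lbiiliei"

lbiiliei


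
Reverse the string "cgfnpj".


Input: cgfnpj
Reading characters right to left:
  Position 5: 'j'
  Position 4: 'p'
  Position 3: 'n'
  Position 2: 'f'
  Position 1: 'g'
  Position 0: 'c'
Reversed: jpnfgc

jpnfgc


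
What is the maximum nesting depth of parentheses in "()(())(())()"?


Input: "()(())(())()"
Tracking depth:
  Position 0 '(': depth becomes 1
  Position 1 ')': depth becomes 0
  Position 2 '(': depth becomes 1
  Position 3 '(': depth becomes 2
  Position 4 ')': depth becomes 1
  Position 5 ')': depth becomes 0
  Position 6 '(': depth becomes 1
  Position 7 '(': depth becomes 2
  Position 8 ')': depth becomes 1
  Position 9 ')': depth becomes 0
  Position 10 '(': depth becomes 1
  Position 11 ')': depth becomes 0
Maximum depth reached: 2

2


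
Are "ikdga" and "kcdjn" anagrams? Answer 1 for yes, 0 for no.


Strings: "ikdga", "kcdjn"
Sorted first:  adgik
Sorted second: cdjkn
Differ at position 0: 'a' vs 'c' => not anagrams

0


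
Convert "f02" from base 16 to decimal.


Input: "f02" in base 16
Positional expansion:
  Digit 'f' (value 15) x 16^2 = 3840
  Digit '0' (value 0) x 16^1 = 0
  Digit '2' (value 2) x 16^0 = 2
Sum = 3842

3842


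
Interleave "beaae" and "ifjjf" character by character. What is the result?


Interleaving "beaae" and "ifjjf":
  Position 0: 'b' from first, 'i' from second => "bi"
  Position 1: 'e' from first, 'f' from second => "ef"
  Position 2: 'a' from first, 'j' from second => "aj"
  Position 3: 'a' from first, 'j' from second => "aj"
  Position 4: 'e' from first, 'f' from second => "ef"
Result: biefajajef

biefajajef


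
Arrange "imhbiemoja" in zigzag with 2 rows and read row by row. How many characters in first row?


Zigzag "imhbiemoja" into 2 rows:
Placing characters:
  'i' => row 0
  'm' => row 1
  'h' => row 0
  'b' => row 1
  'i' => row 0
  'e' => row 1
  'm' => row 0
  'o' => row 1
  'j' => row 0
  'a' => row 1
Rows:
  Row 0: "ihimj"
  Row 1: "mbeoa"
First row length: 5

5


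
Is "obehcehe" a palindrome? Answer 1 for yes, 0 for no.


Input: obehcehe
Reversed: ehechebo
  Compare pos 0 ('o') with pos 7 ('e'): MISMATCH
  Compare pos 1 ('b') with pos 6 ('h'): MISMATCH
  Compare pos 2 ('e') with pos 5 ('e'): match
  Compare pos 3 ('h') with pos 4 ('c'): MISMATCH
Result: not a palindrome

0


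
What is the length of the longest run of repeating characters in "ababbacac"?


Input: "ababbacac"
Scanning for longest run:
  Position 1 ('b'): new char, reset run to 1
  Position 2 ('a'): new char, reset run to 1
  Position 3 ('b'): new char, reset run to 1
  Position 4 ('b'): continues run of 'b', length=2
  Position 5 ('a'): new char, reset run to 1
  Position 6 ('c'): new char, reset run to 1
  Position 7 ('a'): new char, reset run to 1
  Position 8 ('c'): new char, reset run to 1
Longest run: 'b' with length 2

2


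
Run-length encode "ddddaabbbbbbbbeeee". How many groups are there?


Input: ddddaabbbbbbbbeeee
Scanning for consecutive runs:
  Group 1: 'd' x 4 (positions 0-3)
  Group 2: 'a' x 2 (positions 4-5)
  Group 3: 'b' x 8 (positions 6-13)
  Group 4: 'e' x 4 (positions 14-17)
Total groups: 4

4


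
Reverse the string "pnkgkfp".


Input: pnkgkfp
Reading characters right to left:
  Position 6: 'p'
  Position 5: 'f'
  Position 4: 'k'
  Position 3: 'g'
  Position 2: 'k'
  Position 1: 'n'
  Position 0: 'p'
Reversed: pfkgknp

pfkgknp


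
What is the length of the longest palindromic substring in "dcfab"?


Input: "dcfab"
Checking substrings for palindromes:
  No multi-char palindromic substrings found
Longest palindromic substring: "d" with length 1

1


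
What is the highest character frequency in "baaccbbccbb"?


Input: baaccbbccbb
Character counts:
  'a': 2
  'b': 5
  'c': 4
Maximum frequency: 5

5


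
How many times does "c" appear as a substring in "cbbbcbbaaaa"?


Searching for "c" in "cbbbcbbaaaa"
Scanning each position:
  Position 0: "c" => MATCH
  Position 1: "b" => no
  Position 2: "b" => no
  Position 3: "b" => no
  Position 4: "c" => MATCH
  Position 5: "b" => no
  Position 6: "b" => no
  Position 7: "a" => no
  Position 8: "a" => no
  Position 9: "a" => no
  Position 10: "a" => no
Total occurrences: 2

2


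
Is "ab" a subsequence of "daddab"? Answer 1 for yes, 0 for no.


Check if "ab" is a subsequence of "daddab"
Greedy scan:
  Position 0 ('d'): no match needed
  Position 1 ('a'): matches sub[0] = 'a'
  Position 2 ('d'): no match needed
  Position 3 ('d'): no match needed
  Position 4 ('a'): no match needed
  Position 5 ('b'): matches sub[1] = 'b'
All 2 characters matched => is a subsequence

1


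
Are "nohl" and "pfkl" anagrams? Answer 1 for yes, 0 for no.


Strings: "nohl", "pfkl"
Sorted first:  hlno
Sorted second: fklp
Differ at position 0: 'h' vs 'f' => not anagrams

0


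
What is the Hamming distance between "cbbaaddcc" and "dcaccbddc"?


Comparing "cbbaaddcc" and "dcaccbddc" position by position:
  Position 0: 'c' vs 'd' => differ
  Position 1: 'b' vs 'c' => differ
  Position 2: 'b' vs 'a' => differ
  Position 3: 'a' vs 'c' => differ
  Position 4: 'a' vs 'c' => differ
  Position 5: 'd' vs 'b' => differ
  Position 6: 'd' vs 'd' => same
  Position 7: 'c' vs 'd' => differ
  Position 8: 'c' vs 'c' => same
Total differences (Hamming distance): 7

7


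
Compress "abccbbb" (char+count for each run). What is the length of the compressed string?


Input: abccbbb
Runs:
  'a' x 1 => "a1"
  'b' x 1 => "b1"
  'c' x 2 => "c2"
  'b' x 3 => "b3"
Compressed: "a1b1c2b3"
Compressed length: 8

8


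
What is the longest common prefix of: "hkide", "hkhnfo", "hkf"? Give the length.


Words: hkide, hkhnfo, hkf
  Position 0: all 'h' => match
  Position 1: all 'k' => match
  Position 2: ('i', 'h', 'f') => mismatch, stop
LCP = "hk" (length 2)

2


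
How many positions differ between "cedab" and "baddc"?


Comparing "cedab" and "baddc" position by position:
  Position 0: 'c' vs 'b' => DIFFER
  Position 1: 'e' vs 'a' => DIFFER
  Position 2: 'd' vs 'd' => same
  Position 3: 'a' vs 'd' => DIFFER
  Position 4: 'b' vs 'c' => DIFFER
Positions that differ: 4

4


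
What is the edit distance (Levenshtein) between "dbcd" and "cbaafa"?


Computing edit distance: "dbcd" -> "cbaafa"
DP table:
           c    b    a    a    f    a
      0    1    2    3    4    5    6
  d   1    1    2    3    4    5    6
  b   2    2    1    2    3    4    5
  c   3    2    2    2    3    4    5
  d   4    3    3    3    3    4    5
Edit distance = dp[4][6] = 5

5


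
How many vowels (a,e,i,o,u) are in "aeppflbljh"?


Input: aeppflbljh
Checking each character:
  'a' at position 0: vowel (running total: 1)
  'e' at position 1: vowel (running total: 2)
  'p' at position 2: consonant
  'p' at position 3: consonant
  'f' at position 4: consonant
  'l' at position 5: consonant
  'b' at position 6: consonant
  'l' at position 7: consonant
  'j' at position 8: consonant
  'h' at position 9: consonant
Total vowels: 2

2


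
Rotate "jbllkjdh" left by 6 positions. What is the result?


Input: "jbllkjdh", rotate left by 6
First 6 characters: "jbllkj"
Remaining characters: "dh"
Concatenate remaining + first: "dh" + "jbllkj" = "dhjbllkj"

dhjbllkj


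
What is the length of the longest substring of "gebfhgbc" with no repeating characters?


Input: "gebfhgbc"
Sliding window (track last position of each char):
  Position 0 ('g'): window [0,0] length 1 -- new best
  Position 1 ('e'): window [0,1] length 2 -- new best
  Position 2 ('b'): window [0,2] length 3 -- new best
  Position 3 ('f'): window [0,3] length 4 -- new best
  Position 4 ('h'): window [0,4] length 5 -- new best
  Position 5 ('g'): repeat (last at 0), move window start to 1
  Position 5 ('g'): window [1,5] length 5
  Position 6 ('b'): repeat (last at 2), move window start to 3
  Position 6 ('b'): window [3,6] length 4
  Position 7 ('c'): window [3,7] length 5
Longest substring with no repeats: "gebfh" with length 5

5


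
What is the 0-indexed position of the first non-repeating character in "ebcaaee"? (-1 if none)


Input: ebcaaee
Character frequencies:
  'a': 2
  'b': 1
  'c': 1
  'e': 3
Scanning left to right for freq == 1:
  Position 0 ('e'): freq=3, skip
  Position 1 ('b'): unique! => answer = 1

1


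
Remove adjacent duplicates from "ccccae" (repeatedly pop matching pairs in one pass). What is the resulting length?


Input: ccccae
Stack-based adjacent duplicate removal:
  Read 'c': push. Stack: c
  Read 'c': matches stack top 'c' => pop. Stack: (empty)
  Read 'c': push. Stack: c
  Read 'c': matches stack top 'c' => pop. Stack: (empty)
  Read 'a': push. Stack: a
  Read 'e': push. Stack: ae
Final stack: "ae" (length 2)

2


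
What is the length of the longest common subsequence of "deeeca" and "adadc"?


LCS of "deeeca" and "adadc"
DP table:
           a    d    a    d    c
      0    0    0    0    0    0
  d   0    0    1    1    1    1
  e   0    0    1    1    1    1
  e   0    0    1    1    1    1
  e   0    0    1    1    1    1
  c   0    0    1    1    1    2
  a   0    1    1    2    2    2
LCS length = dp[6][5] = 2

2


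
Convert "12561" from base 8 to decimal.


Input: "12561" in base 8
Positional expansion:
  Digit '1' (value 1) x 8^4 = 4096
  Digit '2' (value 2) x 8^3 = 1024
  Digit '5' (value 5) x 8^2 = 320
  Digit '6' (value 6) x 8^1 = 48
  Digit '1' (value 1) x 8^0 = 1
Sum = 5489

5489


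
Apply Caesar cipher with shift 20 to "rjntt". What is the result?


Caesar cipher: shift "rjntt" by 20
  'r' (pos 17) + 20 = pos 11 = 'l'
  'j' (pos 9) + 20 = pos 3 = 'd'
  'n' (pos 13) + 20 = pos 7 = 'h'
  't' (pos 19) + 20 = pos 13 = 'n'
  't' (pos 19) + 20 = pos 13 = 'n'
Result: ldhnn

ldhnn


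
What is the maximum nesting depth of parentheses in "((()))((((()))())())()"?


Input: "((()))((((()))())())()"
Tracking depth:
  Position 0 '(': depth becomes 1
  Position 1 '(': depth becomes 2
  Position 2 '(': depth becomes 3
  Position 3 ')': depth becomes 2
  Position 4 ')': depth becomes 1
  Position 5 ')': depth becomes 0
  Position 6 '(': depth becomes 1
  Position 7 '(': depth becomes 2
  Position 8 '(': depth becomes 3
  Position 9 '(': depth becomes 4
  Position 10 '(': depth becomes 5
  Position 11 ')': depth becomes 4
  Position 12 ')': depth becomes 3
  Position 13 ')': depth becomes 2
  Position 14 '(': depth becomes 3
  Position 15 ')': depth becomes 2
  Position 16 ')': depth becomes 1
  Position 17 '(': depth becomes 2
  Position 18 ')': depth becomes 1
  Position 19 ')': depth becomes 0
  Position 20 '(': depth becomes 1
  Position 21 ')': depth becomes 0
Maximum depth reached: 5

5


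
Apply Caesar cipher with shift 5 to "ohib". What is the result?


Caesar cipher: shift "ohib" by 5
  'o' (pos 14) + 5 = pos 19 = 't'
  'h' (pos 7) + 5 = pos 12 = 'm'
  'i' (pos 8) + 5 = pos 13 = 'n'
  'b' (pos 1) + 5 = pos 6 = 'g'
Result: tmng

tmng


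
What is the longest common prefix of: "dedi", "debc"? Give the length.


Words: dedi, debc
  Position 0: all 'd' => match
  Position 1: all 'e' => match
  Position 2: ('d', 'b') => mismatch, stop
LCP = "de" (length 2)

2


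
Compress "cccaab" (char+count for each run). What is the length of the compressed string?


Input: cccaab
Runs:
  'c' x 3 => "c3"
  'a' x 2 => "a2"
  'b' x 1 => "b1"
Compressed: "c3a2b1"
Compressed length: 6

6


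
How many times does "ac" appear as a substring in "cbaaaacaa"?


Searching for "ac" in "cbaaaacaa"
Scanning each position:
  Position 0: "cb" => no
  Position 1: "ba" => no
  Position 2: "aa" => no
  Position 3: "aa" => no
  Position 4: "aa" => no
  Position 5: "ac" => MATCH
  Position 6: "ca" => no
  Position 7: "aa" => no
Total occurrences: 1

1


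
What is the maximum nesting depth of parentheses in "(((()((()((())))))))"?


Input: "(((()((()((())))))))"
Tracking depth:
  Position 0 '(': depth becomes 1
  Position 1 '(': depth becomes 2
  Position 2 '(': depth becomes 3
  Position 3 '(': depth becomes 4
  Position 4 ')': depth becomes 3
  Position 5 '(': depth becomes 4
  Position 6 '(': depth becomes 5
  Position 7 '(': depth becomes 6
  Position 8 ')': depth becomes 5
  Position 9 '(': depth becomes 6
  Position 10 '(': depth becomes 7
  Position 11 '(': depth becomes 8
  Position 12 ')': depth becomes 7
  Position 13 ')': depth becomes 6
  Position 14 ')': depth becomes 5
  Position 15 ')': depth becomes 4
  Position 16 ')': depth becomes 3
  Position 17 ')': depth becomes 2
  Position 18 ')': depth becomes 1
  Position 19 ')': depth becomes 0
Maximum depth reached: 8

8


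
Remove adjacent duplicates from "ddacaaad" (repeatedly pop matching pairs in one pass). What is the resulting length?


Input: ddacaaad
Stack-based adjacent duplicate removal:
  Read 'd': push. Stack: d
  Read 'd': matches stack top 'd' => pop. Stack: (empty)
  Read 'a': push. Stack: a
  Read 'c': push. Stack: ac
  Read 'a': push. Stack: aca
  Read 'a': matches stack top 'a' => pop. Stack: ac
  Read 'a': push. Stack: aca
  Read 'd': push. Stack: acad
Final stack: "acad" (length 4)

4


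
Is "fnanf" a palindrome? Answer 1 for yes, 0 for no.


Input: fnanf
Reversed: fnanf
  Compare pos 0 ('f') with pos 4 ('f'): match
  Compare pos 1 ('n') with pos 3 ('n'): match
Result: palindrome

1


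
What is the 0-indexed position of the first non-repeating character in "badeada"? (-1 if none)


Input: badeada
Character frequencies:
  'a': 3
  'b': 1
  'd': 2
  'e': 1
Scanning left to right for freq == 1:
  Position 0 ('b'): unique! => answer = 0

0


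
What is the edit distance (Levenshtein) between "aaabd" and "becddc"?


Computing edit distance: "aaabd" -> "becddc"
DP table:
           b    e    c    d    d    c
      0    1    2    3    4    5    6
  a   1    1    2    3    4    5    6
  a   2    2    2    3    4    5    6
  a   3    3    3    3    4    5    6
  b   4    3    4    4    4    5    6
  d   5    4    4    5    4    4    5
Edit distance = dp[5][6] = 5

5


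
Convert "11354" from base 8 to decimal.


Input: "11354" in base 8
Positional expansion:
  Digit '1' (value 1) x 8^4 = 4096
  Digit '1' (value 1) x 8^3 = 512
  Digit '3' (value 3) x 8^2 = 192
  Digit '5' (value 5) x 8^1 = 40
  Digit '4' (value 4) x 8^0 = 4
Sum = 4844

4844


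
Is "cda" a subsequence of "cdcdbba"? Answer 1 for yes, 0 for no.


Check if "cda" is a subsequence of "cdcdbba"
Greedy scan:
  Position 0 ('c'): matches sub[0] = 'c'
  Position 1 ('d'): matches sub[1] = 'd'
  Position 2 ('c'): no match needed
  Position 3 ('d'): no match needed
  Position 4 ('b'): no match needed
  Position 5 ('b'): no match needed
  Position 6 ('a'): matches sub[2] = 'a'
All 3 characters matched => is a subsequence

1


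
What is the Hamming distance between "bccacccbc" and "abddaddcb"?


Comparing "bccacccbc" and "abddaddcb" position by position:
  Position 0: 'b' vs 'a' => differ
  Position 1: 'c' vs 'b' => differ
  Position 2: 'c' vs 'd' => differ
  Position 3: 'a' vs 'd' => differ
  Position 4: 'c' vs 'a' => differ
  Position 5: 'c' vs 'd' => differ
  Position 6: 'c' vs 'd' => differ
  Position 7: 'b' vs 'c' => differ
  Position 8: 'c' vs 'b' => differ
Total differences (Hamming distance): 9

9


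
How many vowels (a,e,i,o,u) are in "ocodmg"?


Input: ocodmg
Checking each character:
  'o' at position 0: vowel (running total: 1)
  'c' at position 1: consonant
  'o' at position 2: vowel (running total: 2)
  'd' at position 3: consonant
  'm' at position 4: consonant
  'g' at position 5: consonant
Total vowels: 2

2


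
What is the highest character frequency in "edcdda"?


Input: edcdda
Character counts:
  'a': 1
  'c': 1
  'd': 3
  'e': 1
Maximum frequency: 3

3


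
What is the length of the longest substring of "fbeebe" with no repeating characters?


Input: "fbeebe"
Sliding window (track last position of each char):
  Position 0 ('f'): window [0,0] length 1 -- new best
  Position 1 ('b'): window [0,1] length 2 -- new best
  Position 2 ('e'): window [0,2] length 3 -- new best
  Position 3 ('e'): repeat (last at 2), move window start to 3
  Position 3 ('e'): window [3,3] length 1
  Position 4 ('b'): window [3,4] length 2
  Position 5 ('e'): repeat (last at 3), move window start to 4
  Position 5 ('e'): window [4,5] length 2
Longest substring with no repeats: "fbe" with length 3

3


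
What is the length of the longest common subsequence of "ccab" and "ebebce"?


LCS of "ccab" and "ebebce"
DP table:
           e    b    e    b    c    e
      0    0    0    0    0    0    0
  c   0    0    0    0    0    1    1
  c   0    0    0    0    0    1    1
  a   0    0    0    0    0    1    1
  b   0    0    1    1    1    1    1
LCS length = dp[4][6] = 1

1


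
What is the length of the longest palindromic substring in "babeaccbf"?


Input: "babeaccbf"
Checking substrings for palindromes:
  [0:3] "bab" (len 3) => palindrome
  [5:7] "cc" (len 2) => palindrome
Longest palindromic substring: "bab" with length 3

3


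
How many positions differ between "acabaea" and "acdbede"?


Comparing "acabaea" and "acdbede" position by position:
  Position 0: 'a' vs 'a' => same
  Position 1: 'c' vs 'c' => same
  Position 2: 'a' vs 'd' => DIFFER
  Position 3: 'b' vs 'b' => same
  Position 4: 'a' vs 'e' => DIFFER
  Position 5: 'e' vs 'd' => DIFFER
  Position 6: 'a' vs 'e' => DIFFER
Positions that differ: 4

4


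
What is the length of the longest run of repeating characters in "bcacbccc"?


Input: "bcacbccc"
Scanning for longest run:
  Position 1 ('c'): new char, reset run to 1
  Position 2 ('a'): new char, reset run to 1
  Position 3 ('c'): new char, reset run to 1
  Position 4 ('b'): new char, reset run to 1
  Position 5 ('c'): new char, reset run to 1
  Position 6 ('c'): continues run of 'c', length=2
  Position 7 ('c'): continues run of 'c', length=3
Longest run: 'c' with length 3

3


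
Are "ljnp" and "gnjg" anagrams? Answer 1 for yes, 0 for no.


Strings: "ljnp", "gnjg"
Sorted first:  jlnp
Sorted second: ggjn
Differ at position 0: 'j' vs 'g' => not anagrams

0


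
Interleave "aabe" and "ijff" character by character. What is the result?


Interleaving "aabe" and "ijff":
  Position 0: 'a' from first, 'i' from second => "ai"
  Position 1: 'a' from first, 'j' from second => "aj"
  Position 2: 'b' from first, 'f' from second => "bf"
  Position 3: 'e' from first, 'f' from second => "ef"
Result: aiajbfef

aiajbfef


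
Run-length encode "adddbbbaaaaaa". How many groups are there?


Input: adddbbbaaaaaa
Scanning for consecutive runs:
  Group 1: 'a' x 1 (positions 0-0)
  Group 2: 'd' x 3 (positions 1-3)
  Group 3: 'b' x 3 (positions 4-6)
  Group 4: 'a' x 6 (positions 7-12)
Total groups: 4

4


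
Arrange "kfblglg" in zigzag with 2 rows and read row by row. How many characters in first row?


Zigzag "kfblglg" into 2 rows:
Placing characters:
  'k' => row 0
  'f' => row 1
  'b' => row 0
  'l' => row 1
  'g' => row 0
  'l' => row 1
  'g' => row 0
Rows:
  Row 0: "kbgg"
  Row 1: "fll"
First row length: 4

4


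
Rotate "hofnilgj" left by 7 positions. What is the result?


Input: "hofnilgj", rotate left by 7
First 7 characters: "hofnilg"
Remaining characters: "j"
Concatenate remaining + first: "j" + "hofnilg" = "jhofnilg"

jhofnilg


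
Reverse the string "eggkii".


Input: eggkii
Reading characters right to left:
  Position 5: 'i'
  Position 4: 'i'
  Position 3: 'k'
  Position 2: 'g'
  Position 1: 'g'
  Position 0: 'e'
Reversed: iikgge

iikgge


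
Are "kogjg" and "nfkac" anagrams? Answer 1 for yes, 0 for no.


Strings: "kogjg", "nfkac"
Sorted first:  ggjko
Sorted second: acfkn
Differ at position 0: 'g' vs 'a' => not anagrams

0


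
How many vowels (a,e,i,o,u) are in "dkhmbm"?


Input: dkhmbm
Checking each character:
  'd' at position 0: consonant
  'k' at position 1: consonant
  'h' at position 2: consonant
  'm' at position 3: consonant
  'b' at position 4: consonant
  'm' at position 5: consonant
Total vowels: 0

0


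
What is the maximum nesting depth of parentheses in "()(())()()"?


Input: "()(())()()"
Tracking depth:
  Position 0 '(': depth becomes 1
  Position 1 ')': depth becomes 0
  Position 2 '(': depth becomes 1
  Position 3 '(': depth becomes 2
  Position 4 ')': depth becomes 1
  Position 5 ')': depth becomes 0
  Position 6 '(': depth becomes 1
  Position 7 ')': depth becomes 0
  Position 8 '(': depth becomes 1
  Position 9 ')': depth becomes 0
Maximum depth reached: 2

2


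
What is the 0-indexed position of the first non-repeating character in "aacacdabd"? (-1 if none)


Input: aacacdabd
Character frequencies:
  'a': 4
  'b': 1
  'c': 2
  'd': 2
Scanning left to right for freq == 1:
  Position 0 ('a'): freq=4, skip
  Position 1 ('a'): freq=4, skip
  Position 2 ('c'): freq=2, skip
  Position 3 ('a'): freq=4, skip
  Position 4 ('c'): freq=2, skip
  Position 5 ('d'): freq=2, skip
  Position 6 ('a'): freq=4, skip
  Position 7 ('b'): unique! => answer = 7

7


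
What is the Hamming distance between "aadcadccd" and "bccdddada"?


Comparing "aadcadccd" and "bccdddada" position by position:
  Position 0: 'a' vs 'b' => differ
  Position 1: 'a' vs 'c' => differ
  Position 2: 'd' vs 'c' => differ
  Position 3: 'c' vs 'd' => differ
  Position 4: 'a' vs 'd' => differ
  Position 5: 'd' vs 'd' => same
  Position 6: 'c' vs 'a' => differ
  Position 7: 'c' vs 'd' => differ
  Position 8: 'd' vs 'a' => differ
Total differences (Hamming distance): 8

8


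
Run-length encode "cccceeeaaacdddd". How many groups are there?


Input: cccceeeaaacdddd
Scanning for consecutive runs:
  Group 1: 'c' x 4 (positions 0-3)
  Group 2: 'e' x 3 (positions 4-6)
  Group 3: 'a' x 3 (positions 7-9)
  Group 4: 'c' x 1 (positions 10-10)
  Group 5: 'd' x 4 (positions 11-14)
Total groups: 5

5


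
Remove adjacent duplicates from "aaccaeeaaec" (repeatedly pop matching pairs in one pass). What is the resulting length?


Input: aaccaeeaaec
Stack-based adjacent duplicate removal:
  Read 'a': push. Stack: a
  Read 'a': matches stack top 'a' => pop. Stack: (empty)
  Read 'c': push. Stack: c
  Read 'c': matches stack top 'c' => pop. Stack: (empty)
  Read 'a': push. Stack: a
  Read 'e': push. Stack: ae
  Read 'e': matches stack top 'e' => pop. Stack: a
  Read 'a': matches stack top 'a' => pop. Stack: (empty)
  Read 'a': push. Stack: a
  Read 'e': push. Stack: ae
  Read 'c': push. Stack: aec
Final stack: "aec" (length 3)

3


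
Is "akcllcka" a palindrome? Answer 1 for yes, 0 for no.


Input: akcllcka
Reversed: akcllcka
  Compare pos 0 ('a') with pos 7 ('a'): match
  Compare pos 1 ('k') with pos 6 ('k'): match
  Compare pos 2 ('c') with pos 5 ('c'): match
  Compare pos 3 ('l') with pos 4 ('l'): match
Result: palindrome

1


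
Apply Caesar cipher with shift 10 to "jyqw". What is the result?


Caesar cipher: shift "jyqw" by 10
  'j' (pos 9) + 10 = pos 19 = 't'
  'y' (pos 24) + 10 = pos 8 = 'i'
  'q' (pos 16) + 10 = pos 0 = 'a'
  'w' (pos 22) + 10 = pos 6 = 'g'
Result: tiag

tiag


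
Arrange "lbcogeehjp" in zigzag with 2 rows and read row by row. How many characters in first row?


Zigzag "lbcogeehjp" into 2 rows:
Placing characters:
  'l' => row 0
  'b' => row 1
  'c' => row 0
  'o' => row 1
  'g' => row 0
  'e' => row 1
  'e' => row 0
  'h' => row 1
  'j' => row 0
  'p' => row 1
Rows:
  Row 0: "lcgej"
  Row 1: "boehp"
First row length: 5

5


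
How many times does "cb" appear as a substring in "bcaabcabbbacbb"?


Searching for "cb" in "bcaabcabbbacbb"
Scanning each position:
  Position 0: "bc" => no
  Position 1: "ca" => no
  Position 2: "aa" => no
  Position 3: "ab" => no
  Position 4: "bc" => no
  Position 5: "ca" => no
  Position 6: "ab" => no
  Position 7: "bb" => no
  Position 8: "bb" => no
  Position 9: "ba" => no
  Position 10: "ac" => no
  Position 11: "cb" => MATCH
  Position 12: "bb" => no
Total occurrences: 1

1


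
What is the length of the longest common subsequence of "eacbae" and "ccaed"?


LCS of "eacbae" and "ccaed"
DP table:
           c    c    a    e    d
      0    0    0    0    0    0
  e   0    0    0    0    1    1
  a   0    0    0    1    1    1
  c   0    1    1    1    1    1
  b   0    1    1    1    1    1
  a   0    1    1    2    2    2
  e   0    1    1    2    3    3
LCS length = dp[6][5] = 3

3


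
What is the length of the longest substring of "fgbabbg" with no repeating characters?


Input: "fgbabbg"
Sliding window (track last position of each char):
  Position 0 ('f'): window [0,0] length 1 -- new best
  Position 1 ('g'): window [0,1] length 2 -- new best
  Position 2 ('b'): window [0,2] length 3 -- new best
  Position 3 ('a'): window [0,3] length 4 -- new best
  Position 4 ('b'): repeat (last at 2), move window start to 3
  Position 4 ('b'): window [3,4] length 2
  Position 5 ('b'): repeat (last at 4), move window start to 5
  Position 5 ('b'): window [5,5] length 1
  Position 6 ('g'): window [5,6] length 2
Longest substring with no repeats: "fgba" with length 4

4
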